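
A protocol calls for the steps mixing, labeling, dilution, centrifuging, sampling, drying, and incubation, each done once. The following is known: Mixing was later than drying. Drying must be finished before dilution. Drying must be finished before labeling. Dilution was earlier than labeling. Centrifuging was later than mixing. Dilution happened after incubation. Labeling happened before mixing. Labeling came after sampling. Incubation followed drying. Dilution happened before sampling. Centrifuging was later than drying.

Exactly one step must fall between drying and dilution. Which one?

incubation

Tracing the constraints gives drying → incubation → dilution, so incubation sits after drying and before dilution.
No other step is forced both after drying and before dilution.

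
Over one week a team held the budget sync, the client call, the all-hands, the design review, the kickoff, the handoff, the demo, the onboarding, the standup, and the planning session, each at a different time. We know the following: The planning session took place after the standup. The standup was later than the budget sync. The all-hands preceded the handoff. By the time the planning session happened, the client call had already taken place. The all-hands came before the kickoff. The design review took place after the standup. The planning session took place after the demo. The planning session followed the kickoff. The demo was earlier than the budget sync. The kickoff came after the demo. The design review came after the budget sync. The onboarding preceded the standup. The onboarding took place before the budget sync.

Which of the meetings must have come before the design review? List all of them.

the budget sync, the demo, the onboarding, the standup

Directly stated before the design review: the budget sync and the standup.
The demo reaches the design review via the demo → the budget sync → the design review.
The onboarding reaches the design review via the onboarding → the budget sync → the design review.
No chain forces the kickoff (or any of the others) ahead of the design review.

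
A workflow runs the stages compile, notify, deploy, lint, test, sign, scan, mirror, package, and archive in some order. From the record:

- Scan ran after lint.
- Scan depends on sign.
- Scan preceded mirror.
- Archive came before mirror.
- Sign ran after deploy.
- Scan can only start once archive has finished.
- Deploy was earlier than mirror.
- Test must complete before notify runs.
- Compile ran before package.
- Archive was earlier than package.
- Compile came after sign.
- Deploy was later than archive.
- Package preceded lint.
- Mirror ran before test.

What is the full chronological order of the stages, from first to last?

The constraints fix every adjacent pair, so only one ordering works:
archive → deploy → sign → compile → package → lint → scan → mirror → test → notify.

archive, deploy, sign, compile, package, lint, scan, mirror, test, notify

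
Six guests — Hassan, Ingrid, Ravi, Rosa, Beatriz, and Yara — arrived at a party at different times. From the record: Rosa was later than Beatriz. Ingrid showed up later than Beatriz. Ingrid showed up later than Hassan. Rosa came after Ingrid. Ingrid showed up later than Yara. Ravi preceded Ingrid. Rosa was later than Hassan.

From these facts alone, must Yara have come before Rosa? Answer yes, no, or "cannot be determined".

Chain the constraints: Yara → Ingrid → Rosa. Each link is directly stated, so Yara comes before Rosa.

yes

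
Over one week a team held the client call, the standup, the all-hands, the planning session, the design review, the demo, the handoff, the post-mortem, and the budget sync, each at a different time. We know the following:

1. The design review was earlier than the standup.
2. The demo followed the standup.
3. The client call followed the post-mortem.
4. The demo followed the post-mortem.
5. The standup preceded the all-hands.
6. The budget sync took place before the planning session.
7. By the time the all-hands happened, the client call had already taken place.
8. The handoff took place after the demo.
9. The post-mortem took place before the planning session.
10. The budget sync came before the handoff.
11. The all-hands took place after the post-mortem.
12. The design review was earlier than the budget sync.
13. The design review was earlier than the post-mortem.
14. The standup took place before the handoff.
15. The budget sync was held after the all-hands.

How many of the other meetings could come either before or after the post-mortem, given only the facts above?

Forced before the post-mortem: the design review; forced after the post-mortem: the all-hands, the budget sync, the client call, the demo, the handoff, and the planning session.
That leaves the standup with no forced order relative to the post-mortem — 1.

1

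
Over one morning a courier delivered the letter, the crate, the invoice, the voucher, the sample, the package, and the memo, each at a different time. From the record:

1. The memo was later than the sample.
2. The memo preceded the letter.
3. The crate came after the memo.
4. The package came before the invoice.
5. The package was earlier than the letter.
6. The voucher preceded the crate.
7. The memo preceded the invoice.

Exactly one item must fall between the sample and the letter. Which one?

Tracing the constraints gives the sample → the memo → the letter, so the memo sits after the sample and before the letter.
No other item is forced both after the sample and before the letter.

the memo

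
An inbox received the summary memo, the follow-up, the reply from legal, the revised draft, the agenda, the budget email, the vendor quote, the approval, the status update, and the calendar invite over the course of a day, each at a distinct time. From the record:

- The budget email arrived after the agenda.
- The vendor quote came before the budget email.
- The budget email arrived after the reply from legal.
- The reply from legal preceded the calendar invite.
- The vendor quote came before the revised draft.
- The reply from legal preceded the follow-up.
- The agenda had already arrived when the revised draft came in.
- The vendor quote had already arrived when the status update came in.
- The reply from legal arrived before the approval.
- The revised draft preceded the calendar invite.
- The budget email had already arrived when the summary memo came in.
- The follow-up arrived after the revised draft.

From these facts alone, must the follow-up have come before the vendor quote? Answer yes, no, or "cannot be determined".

Tracing the constraints gives the vendor quote → the revised draft → the follow-up, so the vendor quote must come before the follow-up.
That means the follow-up cannot be before the vendor quote.

no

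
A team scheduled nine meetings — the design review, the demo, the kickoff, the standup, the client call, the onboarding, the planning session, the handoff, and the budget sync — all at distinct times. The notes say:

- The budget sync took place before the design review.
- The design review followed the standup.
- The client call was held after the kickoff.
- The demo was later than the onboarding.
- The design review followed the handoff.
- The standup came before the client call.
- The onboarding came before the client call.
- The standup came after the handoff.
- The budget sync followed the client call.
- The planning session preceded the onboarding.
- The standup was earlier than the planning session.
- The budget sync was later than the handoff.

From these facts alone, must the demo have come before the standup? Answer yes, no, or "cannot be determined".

Tracing the constraints gives the standup → the planning session → the onboarding → the demo, so the standup must come before the demo.
That means the demo cannot be before the standup.

no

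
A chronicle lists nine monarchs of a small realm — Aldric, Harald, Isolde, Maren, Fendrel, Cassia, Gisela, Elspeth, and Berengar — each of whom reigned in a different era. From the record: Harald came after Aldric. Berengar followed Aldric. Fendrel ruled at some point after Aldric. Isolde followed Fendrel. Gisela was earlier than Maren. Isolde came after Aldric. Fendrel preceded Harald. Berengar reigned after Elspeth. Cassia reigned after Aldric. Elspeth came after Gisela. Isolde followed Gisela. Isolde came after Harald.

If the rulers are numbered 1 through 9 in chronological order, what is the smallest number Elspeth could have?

Gisela must come before Elspeth — 1 forced predecessor.
Nothing else is forced ahead of Elspeth, so their earliest slot is position 1 + 1 = 2.

2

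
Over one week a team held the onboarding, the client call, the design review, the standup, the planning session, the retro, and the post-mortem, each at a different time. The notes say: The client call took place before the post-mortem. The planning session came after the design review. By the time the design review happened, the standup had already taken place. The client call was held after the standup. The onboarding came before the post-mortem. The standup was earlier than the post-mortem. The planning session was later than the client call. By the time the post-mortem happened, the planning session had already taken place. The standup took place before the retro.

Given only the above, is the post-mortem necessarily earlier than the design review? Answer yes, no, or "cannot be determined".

Tracing the constraints gives the design review → the planning session → the post-mortem, so the design review must come before the post-mortem.
That means the post-mortem cannot be before the design review.

no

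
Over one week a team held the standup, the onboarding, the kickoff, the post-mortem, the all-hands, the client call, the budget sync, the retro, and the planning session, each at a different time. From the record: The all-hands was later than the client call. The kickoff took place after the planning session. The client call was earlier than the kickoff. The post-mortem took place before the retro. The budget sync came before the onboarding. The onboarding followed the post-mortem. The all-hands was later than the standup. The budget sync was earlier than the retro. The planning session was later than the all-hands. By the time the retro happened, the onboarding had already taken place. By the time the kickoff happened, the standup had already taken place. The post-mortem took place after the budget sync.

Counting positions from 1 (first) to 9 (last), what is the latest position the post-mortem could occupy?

The post-mortem must come before the onboarding and the retro — 2 meetings forced after it.
Everything else can be placed before the post-mortem in some valid order, so the post-mortem can sit as late as position 9 − 2 = 7.

7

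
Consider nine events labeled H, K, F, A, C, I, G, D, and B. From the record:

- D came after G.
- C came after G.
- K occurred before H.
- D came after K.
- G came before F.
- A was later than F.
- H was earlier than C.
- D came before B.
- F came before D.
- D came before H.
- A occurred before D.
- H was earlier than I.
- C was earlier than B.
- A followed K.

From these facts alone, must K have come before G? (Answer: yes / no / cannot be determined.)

cannot be determined

No chain of stated constraints runs from K to G, and none runs from G to K either.
So the relative order of K and G is not fixed by the given facts.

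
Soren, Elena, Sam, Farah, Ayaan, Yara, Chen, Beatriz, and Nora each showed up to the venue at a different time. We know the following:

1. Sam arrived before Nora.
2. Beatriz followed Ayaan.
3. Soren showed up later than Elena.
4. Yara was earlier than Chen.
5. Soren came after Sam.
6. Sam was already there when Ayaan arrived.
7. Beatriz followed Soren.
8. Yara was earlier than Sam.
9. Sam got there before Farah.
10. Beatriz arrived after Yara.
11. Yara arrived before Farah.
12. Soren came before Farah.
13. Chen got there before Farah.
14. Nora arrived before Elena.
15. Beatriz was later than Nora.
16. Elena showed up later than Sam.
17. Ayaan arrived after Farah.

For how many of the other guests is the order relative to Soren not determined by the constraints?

1

Forced before Soren: Elena, Nora, Sam, and Yara; forced after Soren: Ayaan, Beatriz, and Farah.
That leaves Chen with no forced order relative to Soren — 1.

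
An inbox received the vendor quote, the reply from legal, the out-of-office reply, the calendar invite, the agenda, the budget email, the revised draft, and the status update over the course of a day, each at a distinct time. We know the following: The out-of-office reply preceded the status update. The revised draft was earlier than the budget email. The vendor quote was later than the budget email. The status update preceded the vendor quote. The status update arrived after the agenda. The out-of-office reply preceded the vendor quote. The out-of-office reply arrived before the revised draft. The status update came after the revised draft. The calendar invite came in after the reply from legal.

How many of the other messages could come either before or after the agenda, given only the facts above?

5

Forced after the agenda: the status update and the vendor quote.
That leaves the budget email, the calendar invite, the out-of-office reply, the reply from legal, and the revised draft with no forced order relative to the agenda — 5.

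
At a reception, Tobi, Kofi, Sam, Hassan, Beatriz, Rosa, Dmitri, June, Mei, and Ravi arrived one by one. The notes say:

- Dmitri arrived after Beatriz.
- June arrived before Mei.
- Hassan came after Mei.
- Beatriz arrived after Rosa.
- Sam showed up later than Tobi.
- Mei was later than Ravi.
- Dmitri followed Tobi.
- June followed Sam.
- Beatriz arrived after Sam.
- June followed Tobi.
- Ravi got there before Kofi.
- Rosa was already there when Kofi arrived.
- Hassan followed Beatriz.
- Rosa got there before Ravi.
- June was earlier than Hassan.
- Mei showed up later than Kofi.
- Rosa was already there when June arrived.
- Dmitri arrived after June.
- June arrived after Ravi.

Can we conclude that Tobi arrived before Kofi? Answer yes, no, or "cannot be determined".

cannot be determined

No chain of stated constraints runs from Tobi to Kofi, and none runs from Kofi to Tobi either.
So the relative order of Tobi and Kofi is not fixed by the given facts.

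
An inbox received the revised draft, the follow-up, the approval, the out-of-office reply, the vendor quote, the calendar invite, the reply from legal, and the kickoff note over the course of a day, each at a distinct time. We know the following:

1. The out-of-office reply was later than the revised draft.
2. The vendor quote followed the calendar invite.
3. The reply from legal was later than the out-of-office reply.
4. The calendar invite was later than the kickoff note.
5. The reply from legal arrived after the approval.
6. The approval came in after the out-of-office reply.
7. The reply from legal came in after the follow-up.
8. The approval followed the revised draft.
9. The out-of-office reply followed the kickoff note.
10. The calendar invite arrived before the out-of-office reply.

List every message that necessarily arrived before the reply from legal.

the approval, the calendar invite, the follow-up, the kickoff note, the out-of-office reply, the revised draft

Directly stated before the reply from legal: the approval, the follow-up, and the out-of-office reply.
The calendar invite reaches the reply from legal via the calendar invite → the out-of-office reply → the reply from legal.
The kickoff note reaches the reply from legal via the kickoff note → the out-of-office reply → the reply from legal.
The revised draft reaches the reply from legal via the revised draft → the out-of-office reply → the reply from legal.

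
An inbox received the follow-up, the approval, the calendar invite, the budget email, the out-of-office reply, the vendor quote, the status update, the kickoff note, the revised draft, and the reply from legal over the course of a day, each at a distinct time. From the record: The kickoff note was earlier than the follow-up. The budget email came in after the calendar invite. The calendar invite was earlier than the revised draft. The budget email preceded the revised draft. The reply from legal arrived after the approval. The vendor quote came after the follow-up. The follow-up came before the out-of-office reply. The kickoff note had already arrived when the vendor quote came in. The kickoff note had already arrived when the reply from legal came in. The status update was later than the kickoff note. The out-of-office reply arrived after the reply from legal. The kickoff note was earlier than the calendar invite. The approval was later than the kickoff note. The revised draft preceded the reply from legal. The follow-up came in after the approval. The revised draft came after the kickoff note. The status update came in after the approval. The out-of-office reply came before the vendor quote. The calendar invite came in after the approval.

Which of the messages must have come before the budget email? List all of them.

the approval, the calendar invite, the kickoff note

Directly stated before the budget email: the calendar invite.
The approval reaches the budget email via the approval → the calendar invite → the budget email.
The kickoff note reaches the budget email via the kickoff note → the calendar invite → the budget email.
No chain forces the reply from legal (or any of the others) ahead of the budget email.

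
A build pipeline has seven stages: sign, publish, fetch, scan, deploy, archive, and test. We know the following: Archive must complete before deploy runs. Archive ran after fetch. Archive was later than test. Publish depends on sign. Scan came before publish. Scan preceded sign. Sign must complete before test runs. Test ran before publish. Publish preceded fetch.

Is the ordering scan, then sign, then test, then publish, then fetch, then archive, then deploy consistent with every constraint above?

yes

Check each stated constraint against the proposed order — e.g. test is ahead of archive; scan is ahead of publish. Every pair is in the required order; nothing is violated.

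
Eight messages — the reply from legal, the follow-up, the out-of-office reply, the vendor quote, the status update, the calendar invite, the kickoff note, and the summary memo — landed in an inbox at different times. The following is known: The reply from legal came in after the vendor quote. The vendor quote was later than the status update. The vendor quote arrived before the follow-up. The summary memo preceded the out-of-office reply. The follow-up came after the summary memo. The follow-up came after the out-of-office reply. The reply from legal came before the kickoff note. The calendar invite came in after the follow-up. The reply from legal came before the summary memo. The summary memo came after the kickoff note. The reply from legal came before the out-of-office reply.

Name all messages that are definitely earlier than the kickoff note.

the reply from legal, the status update, the vendor quote

Directly stated before the kickoff note: the reply from legal.
The status update reaches the kickoff note via the status update → the vendor quote → the reply from legal → the kickoff note.
The vendor quote reaches the kickoff note via the vendor quote → the reply from legal → the kickoff note.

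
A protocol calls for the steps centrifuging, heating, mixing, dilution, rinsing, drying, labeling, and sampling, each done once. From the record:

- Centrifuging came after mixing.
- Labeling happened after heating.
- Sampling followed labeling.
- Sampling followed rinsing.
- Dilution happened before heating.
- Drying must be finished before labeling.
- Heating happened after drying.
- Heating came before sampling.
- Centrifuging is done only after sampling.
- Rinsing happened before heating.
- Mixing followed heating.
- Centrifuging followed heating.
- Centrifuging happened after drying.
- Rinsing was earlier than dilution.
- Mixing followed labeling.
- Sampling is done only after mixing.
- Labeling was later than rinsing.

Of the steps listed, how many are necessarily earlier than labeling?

Directly stated before labeling: drying, heating, and rinsing.
Dilution reaches labeling via dilution → heating → labeling.
That's dilution, drying, heating, and rinsing — 4 in all.

4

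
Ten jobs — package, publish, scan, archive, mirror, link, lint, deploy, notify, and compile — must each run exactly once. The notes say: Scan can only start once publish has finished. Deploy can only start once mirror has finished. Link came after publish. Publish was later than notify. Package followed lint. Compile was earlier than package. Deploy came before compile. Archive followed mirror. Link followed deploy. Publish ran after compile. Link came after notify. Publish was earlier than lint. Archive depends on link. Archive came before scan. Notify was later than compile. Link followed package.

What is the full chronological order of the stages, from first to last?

The constraints fix every adjacent pair, so only one ordering works:
mirror → deploy → compile → notify → publish → lint → package → link → archive → scan.

mirror, deploy, compile, notify, publish, lint, package, link, archive, scan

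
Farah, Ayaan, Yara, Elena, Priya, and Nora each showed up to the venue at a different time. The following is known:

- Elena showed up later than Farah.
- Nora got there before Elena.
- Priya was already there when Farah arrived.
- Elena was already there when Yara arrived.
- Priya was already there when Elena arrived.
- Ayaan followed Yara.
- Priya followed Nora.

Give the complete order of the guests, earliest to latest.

Nora, Priya, Farah, Elena, Yara, Ayaan

The constraints fix every adjacent pair, so only one ordering works:
Nora → Priya → Farah → Elena → Yara → Ayaan.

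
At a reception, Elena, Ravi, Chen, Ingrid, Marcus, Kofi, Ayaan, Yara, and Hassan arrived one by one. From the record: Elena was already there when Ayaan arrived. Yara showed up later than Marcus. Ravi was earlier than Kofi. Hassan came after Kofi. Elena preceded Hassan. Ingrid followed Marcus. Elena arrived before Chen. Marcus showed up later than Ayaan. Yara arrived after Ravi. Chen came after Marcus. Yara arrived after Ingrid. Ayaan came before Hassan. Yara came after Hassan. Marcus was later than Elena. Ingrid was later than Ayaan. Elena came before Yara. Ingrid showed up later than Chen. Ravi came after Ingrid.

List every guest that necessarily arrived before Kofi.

Directly stated before Kofi: Ravi.
Ayaan reaches Kofi via Ayaan → Ingrid → Ravi → Kofi.
Chen reaches Kofi via Chen → Ingrid → Ravi → Kofi.
Elena reaches Kofi via Elena → Marcus → Ingrid → Ravi → Kofi.
Likewise Ingrid and Marcus each reach Kofi by chaining the stated constraints.
No chain forces Hassan (or any of the others) ahead of Kofi.

Ayaan, Chen, Elena, Ingrid, Marcus, Ravi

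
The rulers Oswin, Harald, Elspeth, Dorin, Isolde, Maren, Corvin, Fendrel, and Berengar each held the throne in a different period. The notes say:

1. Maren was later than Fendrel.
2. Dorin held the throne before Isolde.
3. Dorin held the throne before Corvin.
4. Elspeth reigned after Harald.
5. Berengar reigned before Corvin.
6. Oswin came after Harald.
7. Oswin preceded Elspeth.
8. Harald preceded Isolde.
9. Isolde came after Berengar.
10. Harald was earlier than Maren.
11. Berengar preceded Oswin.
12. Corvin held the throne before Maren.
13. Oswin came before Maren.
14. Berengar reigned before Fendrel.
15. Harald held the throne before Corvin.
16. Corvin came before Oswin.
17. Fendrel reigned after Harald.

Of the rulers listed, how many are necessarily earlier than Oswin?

Directly stated before Oswin: Berengar, Corvin, and Harald.
Dorin reaches Oswin via Dorin → Corvin → Oswin.
No chain forces Fendrel (or any of the others) ahead of Oswin.
That's Berengar, Corvin, Dorin, and Harald — 4 in all.

4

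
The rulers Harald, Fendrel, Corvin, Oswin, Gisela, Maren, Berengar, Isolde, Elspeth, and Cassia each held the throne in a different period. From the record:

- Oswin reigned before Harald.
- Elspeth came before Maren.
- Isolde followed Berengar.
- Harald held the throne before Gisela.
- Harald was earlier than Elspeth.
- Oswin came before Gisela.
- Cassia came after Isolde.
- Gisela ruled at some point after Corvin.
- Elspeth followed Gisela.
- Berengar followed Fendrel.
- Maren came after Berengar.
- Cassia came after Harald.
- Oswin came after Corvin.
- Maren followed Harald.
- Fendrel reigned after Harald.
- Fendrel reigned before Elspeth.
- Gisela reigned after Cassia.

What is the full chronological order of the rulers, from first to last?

The constraints fix every adjacent pair, so only one ordering works:
Corvin → Oswin → Harald → Fendrel → Berengar → Isolde → Cassia → Gisela → Elspeth → Maren.

Corvin, Oswin, Harald, Fendrel, Berengar, Isolde, Cassia, Gisela, Elspeth, Maren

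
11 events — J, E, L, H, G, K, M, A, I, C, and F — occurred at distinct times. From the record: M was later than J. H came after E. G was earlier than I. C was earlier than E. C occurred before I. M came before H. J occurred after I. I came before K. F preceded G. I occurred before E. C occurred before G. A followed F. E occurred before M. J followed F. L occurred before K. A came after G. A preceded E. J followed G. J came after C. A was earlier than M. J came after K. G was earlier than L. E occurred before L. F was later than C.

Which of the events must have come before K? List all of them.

A, C, E, F, G, I, L

Directly stated before K: I and L.
A reaches K via A → E → L → K.
C reaches K via C → I → K.
E reaches K via E → L → K.
Likewise F and G each reach K by chaining the stated constraints.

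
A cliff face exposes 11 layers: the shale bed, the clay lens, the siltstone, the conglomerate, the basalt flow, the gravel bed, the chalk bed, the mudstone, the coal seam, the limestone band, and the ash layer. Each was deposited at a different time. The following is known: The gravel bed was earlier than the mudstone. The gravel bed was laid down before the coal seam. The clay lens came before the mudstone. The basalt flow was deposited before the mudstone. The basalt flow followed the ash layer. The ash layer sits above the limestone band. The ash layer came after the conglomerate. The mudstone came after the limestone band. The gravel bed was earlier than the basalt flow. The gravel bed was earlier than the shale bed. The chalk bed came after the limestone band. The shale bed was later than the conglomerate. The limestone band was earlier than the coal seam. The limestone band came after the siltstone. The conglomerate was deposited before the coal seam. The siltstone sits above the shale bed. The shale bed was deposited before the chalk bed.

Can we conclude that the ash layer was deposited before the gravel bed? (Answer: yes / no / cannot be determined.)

Tracing the constraints gives the gravel bed → the shale bed → the siltstone → the limestone band → the ash layer, so the gravel bed must come before the ash layer.
That means the ash layer cannot be before the gravel bed.

no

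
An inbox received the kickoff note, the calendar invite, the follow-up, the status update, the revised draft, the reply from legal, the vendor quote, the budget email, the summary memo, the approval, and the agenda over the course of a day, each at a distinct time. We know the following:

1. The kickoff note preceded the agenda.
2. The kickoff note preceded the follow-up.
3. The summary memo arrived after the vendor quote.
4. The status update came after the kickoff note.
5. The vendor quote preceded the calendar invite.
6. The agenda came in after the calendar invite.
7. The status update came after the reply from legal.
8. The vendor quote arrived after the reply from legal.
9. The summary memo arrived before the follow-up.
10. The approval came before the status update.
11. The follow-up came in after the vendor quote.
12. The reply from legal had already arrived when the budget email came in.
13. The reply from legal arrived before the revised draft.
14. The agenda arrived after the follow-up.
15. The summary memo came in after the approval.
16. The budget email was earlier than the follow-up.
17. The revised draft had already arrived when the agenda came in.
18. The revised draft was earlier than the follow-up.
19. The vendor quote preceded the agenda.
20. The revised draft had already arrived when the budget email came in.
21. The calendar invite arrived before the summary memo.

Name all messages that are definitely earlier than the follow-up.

the approval, the budget email, the calendar invite, the kickoff note, the reply from legal, the revised draft, the summary memo, the vendor quote

Directly stated before the follow-up: the budget email, the kickoff note, the revised draft, the summary memo, and the vendor quote.
The approval reaches the follow-up via the approval → the summary memo → the follow-up.
The calendar invite reaches the follow-up via the calendar invite → the summary memo → the follow-up.
The reply from legal reaches the follow-up via the reply from legal → the budget email → the follow-up.
No chain forces the status update (or any of the others) ahead of the follow-up.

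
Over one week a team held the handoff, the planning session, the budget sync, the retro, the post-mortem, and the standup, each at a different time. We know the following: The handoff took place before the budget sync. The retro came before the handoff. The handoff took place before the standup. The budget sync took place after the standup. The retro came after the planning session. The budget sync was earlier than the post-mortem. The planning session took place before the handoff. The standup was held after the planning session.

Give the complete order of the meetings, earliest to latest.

the planning session, the retro, the handoff, the standup, the budget sync, the post-mortem

The constraints fix every adjacent pair, so only one ordering works:
the planning session → the retro → the handoff → the standup → the budget sync → the post-mortem.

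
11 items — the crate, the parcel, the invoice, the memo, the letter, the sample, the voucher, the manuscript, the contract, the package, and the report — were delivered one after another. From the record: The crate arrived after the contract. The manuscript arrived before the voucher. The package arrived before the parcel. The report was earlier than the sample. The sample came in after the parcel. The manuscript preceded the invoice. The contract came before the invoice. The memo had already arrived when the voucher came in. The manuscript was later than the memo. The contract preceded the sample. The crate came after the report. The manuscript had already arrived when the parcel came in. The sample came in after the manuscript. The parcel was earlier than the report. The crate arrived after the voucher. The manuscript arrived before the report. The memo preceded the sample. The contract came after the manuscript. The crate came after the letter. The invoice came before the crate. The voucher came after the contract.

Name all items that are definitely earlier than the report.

Directly stated before the report: the manuscript and the parcel.
The memo reaches the report via the memo → the manuscript → the report.
The package reaches the report via the package → the parcel → the report.

the manuscript, the memo, the package, the parcel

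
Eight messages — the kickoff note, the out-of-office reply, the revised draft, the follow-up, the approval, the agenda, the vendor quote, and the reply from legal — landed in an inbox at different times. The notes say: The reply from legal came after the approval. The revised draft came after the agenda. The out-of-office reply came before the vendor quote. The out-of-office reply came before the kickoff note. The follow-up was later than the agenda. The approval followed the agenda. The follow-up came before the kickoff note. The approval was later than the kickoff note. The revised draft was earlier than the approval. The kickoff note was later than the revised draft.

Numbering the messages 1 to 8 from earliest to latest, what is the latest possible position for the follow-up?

5

The follow-up must come before the approval, the kickoff note, and the reply from legal — 3 messages forced after it.
Everything else can be placed before the follow-up in some valid order, so the follow-up can sit as late as position 8 − 3 = 5.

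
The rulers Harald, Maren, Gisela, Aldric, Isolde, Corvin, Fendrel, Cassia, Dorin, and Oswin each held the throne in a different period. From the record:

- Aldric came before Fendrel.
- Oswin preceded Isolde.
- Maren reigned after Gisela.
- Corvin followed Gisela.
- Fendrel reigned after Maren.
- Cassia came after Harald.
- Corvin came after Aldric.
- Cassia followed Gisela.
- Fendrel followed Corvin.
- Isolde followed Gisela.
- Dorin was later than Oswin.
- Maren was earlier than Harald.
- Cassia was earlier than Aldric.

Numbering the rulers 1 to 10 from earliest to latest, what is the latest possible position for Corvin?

Corvin must come before Fendrel — 1 ruler forced after them.
Everything else can be placed before Corvin in some valid order, so Corvin can sit as late as position 10 − 1 = 9.

9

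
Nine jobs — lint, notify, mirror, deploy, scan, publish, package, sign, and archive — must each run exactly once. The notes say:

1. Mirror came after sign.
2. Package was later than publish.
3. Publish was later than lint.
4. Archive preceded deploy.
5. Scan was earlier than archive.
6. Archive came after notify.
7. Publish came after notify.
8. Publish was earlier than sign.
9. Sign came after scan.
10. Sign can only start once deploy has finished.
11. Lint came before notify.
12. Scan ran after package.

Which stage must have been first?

Lint has a chain of constraints placing it before every other stage, so lint must be first.

lint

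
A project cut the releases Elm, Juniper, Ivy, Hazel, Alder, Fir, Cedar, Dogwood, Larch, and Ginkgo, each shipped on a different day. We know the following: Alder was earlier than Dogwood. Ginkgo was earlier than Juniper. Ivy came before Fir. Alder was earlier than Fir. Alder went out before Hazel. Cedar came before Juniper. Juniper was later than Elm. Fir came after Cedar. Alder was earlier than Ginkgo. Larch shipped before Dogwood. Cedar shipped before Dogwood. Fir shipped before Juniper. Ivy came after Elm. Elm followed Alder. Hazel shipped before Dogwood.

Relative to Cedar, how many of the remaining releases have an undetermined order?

Forced after Cedar: Dogwood, Fir, and Juniper.
That leaves Alder, Elm, Ginkgo, Hazel, Ivy, and Larch with no forced order relative to Cedar — 6.

6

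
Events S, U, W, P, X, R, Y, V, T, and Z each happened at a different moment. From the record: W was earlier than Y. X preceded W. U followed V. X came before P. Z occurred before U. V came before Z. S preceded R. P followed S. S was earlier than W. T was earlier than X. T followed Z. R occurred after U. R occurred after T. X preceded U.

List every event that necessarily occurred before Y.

Directly stated before Y: W.
S reaches Y via S → W → Y.
T reaches Y via T → X → W → Y.
V reaches Y via V → Z → T → X → W → Y.
Likewise X and Z each reach Y by chaining the stated constraints.

S, T, V, W, X, Z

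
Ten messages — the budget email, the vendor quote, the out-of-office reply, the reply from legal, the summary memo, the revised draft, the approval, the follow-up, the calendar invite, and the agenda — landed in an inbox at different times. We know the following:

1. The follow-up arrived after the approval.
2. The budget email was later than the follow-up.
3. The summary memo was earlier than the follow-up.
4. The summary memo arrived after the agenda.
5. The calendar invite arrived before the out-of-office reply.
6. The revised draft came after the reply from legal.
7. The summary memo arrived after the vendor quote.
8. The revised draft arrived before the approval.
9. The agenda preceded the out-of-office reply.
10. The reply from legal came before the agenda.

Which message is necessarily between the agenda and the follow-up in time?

the summary memo

Tracing the constraints gives the agenda → the summary memo → the follow-up, so the summary memo sits after the agenda and before the follow-up.
No other message is forced both after the agenda and before the follow-up.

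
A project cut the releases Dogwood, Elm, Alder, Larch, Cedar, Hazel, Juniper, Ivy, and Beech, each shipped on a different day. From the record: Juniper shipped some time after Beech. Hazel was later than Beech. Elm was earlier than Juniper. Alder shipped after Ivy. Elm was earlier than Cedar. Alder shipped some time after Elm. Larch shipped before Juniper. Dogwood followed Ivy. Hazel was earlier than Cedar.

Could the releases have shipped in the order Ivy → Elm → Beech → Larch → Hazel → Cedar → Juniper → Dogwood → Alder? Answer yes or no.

Check each stated constraint against the proposed order — e.g. Ivy is ahead of Dogwood; Ivy is ahead of Alder. Every pair is in the required order; nothing is violated.

yes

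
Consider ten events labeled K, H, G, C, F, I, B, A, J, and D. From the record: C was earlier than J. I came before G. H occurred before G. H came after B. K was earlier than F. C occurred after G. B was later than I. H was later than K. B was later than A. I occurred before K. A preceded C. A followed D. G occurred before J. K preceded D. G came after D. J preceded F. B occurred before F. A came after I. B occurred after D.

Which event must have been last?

F

Every other event has a chain of constraints placing it before F, so F is last.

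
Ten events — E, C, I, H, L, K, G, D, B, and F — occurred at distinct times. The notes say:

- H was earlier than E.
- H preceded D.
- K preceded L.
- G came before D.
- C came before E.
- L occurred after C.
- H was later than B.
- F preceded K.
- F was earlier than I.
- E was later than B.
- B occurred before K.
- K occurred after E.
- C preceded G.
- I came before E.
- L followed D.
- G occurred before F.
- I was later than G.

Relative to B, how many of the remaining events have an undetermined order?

4

Forced after B: D, E, H, K, and L.
That leaves C, F, G, and I with no forced order relative to B — 4.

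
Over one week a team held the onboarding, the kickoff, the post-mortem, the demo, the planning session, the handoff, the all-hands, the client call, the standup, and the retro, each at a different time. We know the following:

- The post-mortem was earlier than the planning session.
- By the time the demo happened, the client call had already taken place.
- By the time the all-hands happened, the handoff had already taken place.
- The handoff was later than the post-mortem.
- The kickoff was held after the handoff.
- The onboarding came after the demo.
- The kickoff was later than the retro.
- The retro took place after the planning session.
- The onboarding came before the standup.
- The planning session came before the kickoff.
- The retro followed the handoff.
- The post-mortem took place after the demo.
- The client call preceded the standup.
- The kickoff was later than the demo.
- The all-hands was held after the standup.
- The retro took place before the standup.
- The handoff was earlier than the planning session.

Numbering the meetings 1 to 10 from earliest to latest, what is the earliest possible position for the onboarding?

3

The client call and the demo must both come before the onboarding — 2 forced predecessors.
Nothing else is forced ahead of the onboarding, so its earliest slot is position 2 + 1 = 3.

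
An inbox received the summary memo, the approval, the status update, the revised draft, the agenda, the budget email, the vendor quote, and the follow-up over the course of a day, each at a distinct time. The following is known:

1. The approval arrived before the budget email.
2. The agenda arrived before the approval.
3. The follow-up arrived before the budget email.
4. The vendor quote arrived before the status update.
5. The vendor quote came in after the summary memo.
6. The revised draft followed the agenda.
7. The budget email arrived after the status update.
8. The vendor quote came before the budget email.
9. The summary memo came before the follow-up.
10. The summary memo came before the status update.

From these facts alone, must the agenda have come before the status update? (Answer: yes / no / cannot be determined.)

cannot be determined

No chain of stated constraints runs from the agenda to the status update, and none runs from the status update to the agenda either.
So the relative order of the agenda and the status update is not fixed by the given facts.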